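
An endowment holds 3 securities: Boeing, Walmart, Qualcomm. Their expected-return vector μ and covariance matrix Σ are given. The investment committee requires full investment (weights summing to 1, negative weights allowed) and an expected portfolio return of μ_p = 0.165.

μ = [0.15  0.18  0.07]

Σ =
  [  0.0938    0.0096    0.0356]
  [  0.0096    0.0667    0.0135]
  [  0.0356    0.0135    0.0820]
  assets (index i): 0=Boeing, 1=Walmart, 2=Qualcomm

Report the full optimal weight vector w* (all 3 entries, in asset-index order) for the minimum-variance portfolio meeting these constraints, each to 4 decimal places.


0.3389  0.6171  0.0439

g=Σ⁻¹μ = [1.4059  2.5314  -0.1735]
h=Σ⁻¹𝟙 = [6.6226  12.5719  7.2502]
a=μᵀg=0.654397  b=𝟙ᵀg=3.763849  c=𝟙ᵀh=26.444702  D=ac−b²=3.138774
λ₁=(c·0.165−b)/D = (26.444702·0.165−3.763849)/3.138774 = 0.191007
λ₂=(a−b·0.165)/D = (0.654397−3.763849·0.165)/3.138774 = 0.010629
w* = 0.191007·g + 0.010629·h:
  w_0 = 0.191007·1.4059 + 0.010629·6.6226 = 0.3389  (Boeing)
  w_1 = 0.191007·2.5314 + 0.010629·12.5719 = 0.6171  (Walmart)
  w_2 = 0.191007·-0.1735 + 0.010629·7.2502 = 0.0439  (Qualcomm)
Σw_i=1.0000  μᵀw=0.1650
σ²=wᵀΣw=λ₁·μ_p+λ₂ = 0.191007·0.165 + 0.010629 = 0.042145 ≈ 0.0421


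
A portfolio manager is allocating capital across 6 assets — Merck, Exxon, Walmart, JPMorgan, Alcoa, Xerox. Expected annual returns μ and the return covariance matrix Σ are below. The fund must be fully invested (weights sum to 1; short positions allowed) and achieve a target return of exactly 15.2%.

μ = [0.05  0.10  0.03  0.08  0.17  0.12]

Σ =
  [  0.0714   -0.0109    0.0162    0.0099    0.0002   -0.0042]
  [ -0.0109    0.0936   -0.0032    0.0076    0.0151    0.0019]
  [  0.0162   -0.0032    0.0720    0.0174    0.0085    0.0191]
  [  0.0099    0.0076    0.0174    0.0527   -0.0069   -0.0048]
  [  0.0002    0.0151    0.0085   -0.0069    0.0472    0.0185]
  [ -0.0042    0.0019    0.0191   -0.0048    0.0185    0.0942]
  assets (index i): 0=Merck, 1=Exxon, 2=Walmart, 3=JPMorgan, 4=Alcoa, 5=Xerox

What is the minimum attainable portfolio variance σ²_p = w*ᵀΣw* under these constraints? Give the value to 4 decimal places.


x=Σ⁻¹μ = [0.6972  0.3358  -0.9197  2.1983  3.6321  0.8834]
y=Σ⁻¹𝟙 = [12.4950  7.8276  3.0399  17.5099  17.5685  7.8405]
a=μᵀx=0.940164  b=𝟙ᵀx=6.827011  c=𝟙ᵀy=66.281447  D=ac−b²=15.707350
λ₁=(c·0.152−b)/D = (66.281447·0.152−6.827011)/15.707350 = 0.206767
λ₂=(a−b·0.152)/D = (0.940164−6.827011·0.152)/15.707350 = -0.006210
w* = 0.206767·x + -0.006210·y:
  w_0 = 0.206767·0.6972 + -0.006210·12.4950 = 0.0666  (Merck)
  w_1 = 0.206767·0.3358 + -0.006210·7.8276 = 0.0208  (Exxon)
  w_2 = 0.206767·-0.9197 + -0.006210·3.0399 = -0.2090  (Walmart)
  w_3 = 0.206767·2.1983 + -0.006210·17.5099 = 0.3458  (JPMorgan)
  w_4 = 0.206767·3.6321 + -0.006210·17.5685 = 0.6419  (Alcoa)
  w_5 = 0.206767·0.8834 + -0.006210·7.8405 = 0.1340  (Xerox)
Σw_i=1.0000  μᵀw=0.1520
σ²=wᵀΣw=λ₁·μ_p+λ₂ = 0.206767·0.152 + -0.006210 = 0.025219 ≈ 0.0252

0.0252


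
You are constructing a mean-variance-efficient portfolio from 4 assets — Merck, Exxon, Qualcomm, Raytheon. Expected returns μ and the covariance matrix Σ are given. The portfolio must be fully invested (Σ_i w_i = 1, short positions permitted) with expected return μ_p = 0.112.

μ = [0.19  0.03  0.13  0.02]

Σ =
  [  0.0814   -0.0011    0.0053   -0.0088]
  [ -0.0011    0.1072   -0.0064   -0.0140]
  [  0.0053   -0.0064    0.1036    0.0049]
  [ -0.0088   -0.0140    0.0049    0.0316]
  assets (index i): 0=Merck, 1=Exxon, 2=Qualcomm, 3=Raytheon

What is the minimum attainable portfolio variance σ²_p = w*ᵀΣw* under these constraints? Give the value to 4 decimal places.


0.0195

p=Σ⁻¹μ = [2.4192  0.5506  1.0998  1.3800]
q=Σ⁻¹𝟙 = [16.5139  15.4310  7.7804  41.8744]
a=μᵀp=0.646734  b=𝟙ᵀp=5.449516  c=𝟙ᵀq=81.599754  D=ac−b²=23.076087
λ₁=(c·0.112−b)/D = (81.599754·0.112−5.449516)/23.076087 = 0.159891
λ₂=(a−b·0.112)/D = (0.646734−5.449516·0.112)/23.076087 = 0.001577
w* = 0.159891·p + 0.001577·q:
  w_0 = 0.159891·2.4192 + 0.001577·16.5139 = 0.4128  (Merck)
  w_1 = 0.159891·0.5506 + 0.001577·15.4310 = 0.1124  (Exxon)
  w_2 = 0.159891·1.0998 + 0.001577·7.7804 = 0.1881  (Qualcomm)
  w_3 = 0.159891·1.3800 + 0.001577·41.8744 = 0.2867  (Raytheon)
Σw_i=1.0000  μᵀw=0.1120
σ²=wᵀΣw=λ₁·μ_p+λ₂ = 0.159891·0.112 + 0.001577 = 0.019485 ≈ 0.0195


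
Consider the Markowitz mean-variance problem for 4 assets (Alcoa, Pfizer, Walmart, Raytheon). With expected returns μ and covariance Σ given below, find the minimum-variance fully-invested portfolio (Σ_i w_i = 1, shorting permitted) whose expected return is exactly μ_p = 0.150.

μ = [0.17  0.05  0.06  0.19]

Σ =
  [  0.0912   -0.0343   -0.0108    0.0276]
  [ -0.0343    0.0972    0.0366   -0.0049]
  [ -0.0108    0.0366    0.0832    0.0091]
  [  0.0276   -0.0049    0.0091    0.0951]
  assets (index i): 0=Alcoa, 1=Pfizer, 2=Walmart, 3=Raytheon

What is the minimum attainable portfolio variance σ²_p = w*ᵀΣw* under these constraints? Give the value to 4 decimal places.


g=Σ⁻¹μ = [1.8795  1.1386  0.3021  1.4822]
h=Σ⁻¹𝟙 = [14.8939  13.0070  7.5592  6.1396]
a=μᵀg=0.676184  b=𝟙ᵀg=4.802389  c=𝟙ᵀh=41.599716  D=ac−b²=5.066128
λ₁=(c·0.150−b)/D = (41.599716·0.150−4.802389)/5.066128 = 0.283761
λ₂=(a−b·0.150)/D = (0.676184−4.802389·0.150)/5.066128 = -0.008720
w* = 0.283761·g + -0.008720·h:
  w_0 = 0.283761·1.8795 + -0.008720·14.8939 = 0.4035  (Alcoa)
  w_1 = 0.283761·1.1386 + -0.008720·13.0070 = 0.2097  (Pfizer)
  w_2 = 0.283761·0.3021 + -0.008720·7.5592 = 0.0198  (Walmart)
  w_3 = 0.283761·1.4822 + -0.008720·6.1396 = 0.3671  (Raytheon)
Σw_i=1.0000  μᵀw=0.1500
σ²=wᵀΣw=λ₁·μ_p+λ₂ = 0.283761·0.150 + -0.008720 = 0.033845 ≈ 0.0338

0.0338


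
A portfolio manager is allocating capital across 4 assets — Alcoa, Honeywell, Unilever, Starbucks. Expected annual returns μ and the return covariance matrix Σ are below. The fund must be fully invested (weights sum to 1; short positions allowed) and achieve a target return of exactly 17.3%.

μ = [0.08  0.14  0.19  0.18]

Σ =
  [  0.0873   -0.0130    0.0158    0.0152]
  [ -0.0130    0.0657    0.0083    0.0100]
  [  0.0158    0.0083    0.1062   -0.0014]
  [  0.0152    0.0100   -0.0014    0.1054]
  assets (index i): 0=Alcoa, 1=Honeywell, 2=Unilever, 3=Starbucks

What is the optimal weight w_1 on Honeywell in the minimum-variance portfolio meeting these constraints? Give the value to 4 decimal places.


x=Σ⁻¹μ = [0.6525  1.8398  1.5675  1.4600]
y=Σ⁻¹𝟙 = [11.4821  15.6842  6.5669  6.4310]
a=μᵀx=0.870375  b=𝟙ᵀx=5.519645  c=𝟙ᵀy=40.164184  D=ac−b²=4.491399
λ₁=(c·0.173−b)/D = (40.164184·0.173−5.519645)/4.491399 = 0.318110
λ₂=(a−b·0.173)/D = (0.870375−5.519645·0.173)/4.491399 = -0.018819
w* = 0.318110·x + -0.018819·y:
  w_0 = 0.318110·0.6525 + -0.018819·11.4821 = -0.0085  (Alcoa)
  w_1 = 0.318110·1.8398 + -0.018819·15.6842 = 0.2901  (Honeywell)
  w_2 = 0.318110·1.5675 + -0.018819·6.5669 = 0.3750  (Unilever)
  w_3 = 0.318110·1.4600 + -0.018819·6.4310 = 0.3434  (Starbucks)
Σw_i=1.0000  μᵀw=0.1730
σ²=wᵀΣw=λ₁·μ_p+λ₂ = 0.318110·0.173 + -0.018819 = 0.036214 ≈ 0.0362

0.2901


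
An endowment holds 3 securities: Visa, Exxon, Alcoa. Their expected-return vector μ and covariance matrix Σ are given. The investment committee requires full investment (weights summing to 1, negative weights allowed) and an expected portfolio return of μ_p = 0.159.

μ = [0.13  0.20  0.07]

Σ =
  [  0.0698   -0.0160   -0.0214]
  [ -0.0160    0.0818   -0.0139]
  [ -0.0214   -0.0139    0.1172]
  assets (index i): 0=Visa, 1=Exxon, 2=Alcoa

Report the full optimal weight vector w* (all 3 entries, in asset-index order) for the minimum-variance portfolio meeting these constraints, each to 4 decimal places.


p=Σ⁻¹μ = [3.0997  3.3158  1.5565]
q=Σ⁻¹𝟙 = [23.3961  19.3673  15.1014]
a=μᵀp=1.175081  b=𝟙ᵀp=7.972051  c=𝟙ᵀq=57.864782  D=ac−b²=4.442193
λ₁=(c·0.159−b)/D = (57.864782·0.159−7.972051)/4.442193 = 0.276541
λ₂=(a−b·0.159)/D = (1.175081−7.972051·0.159)/4.442193 = -0.020818
w* = 0.276541·p + -0.020818·q:
  w_0 = 0.276541·3.0997 + -0.020818·23.3961 = 0.3702  (Visa)
  w_1 = 0.276541·3.3158 + -0.020818·19.3673 = 0.5138  (Exxon)
  w_2 = 0.276541·1.5565 + -0.020818·15.1014 = 0.1161  (Alcoa)
Σw_i=1.0000  μᵀw=0.1590
σ²=wᵀΣw=λ₁·μ_p+λ₂ = 0.276541·0.159 + -0.020818 = 0.023153 ≈ 0.0232

0.3702  0.5138  0.1161


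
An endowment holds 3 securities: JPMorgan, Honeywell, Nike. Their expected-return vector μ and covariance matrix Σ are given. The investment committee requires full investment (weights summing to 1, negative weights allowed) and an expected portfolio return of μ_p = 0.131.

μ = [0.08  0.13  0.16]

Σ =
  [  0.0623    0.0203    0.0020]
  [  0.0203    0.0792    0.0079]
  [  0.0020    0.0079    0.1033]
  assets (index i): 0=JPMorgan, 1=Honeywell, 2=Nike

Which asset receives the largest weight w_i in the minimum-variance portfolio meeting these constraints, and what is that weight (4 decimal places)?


x=Σ⁻¹μ = [0.8182  1.2886  1.4345]
y=Σ⁻¹𝟙 = [13.0288  8.4105  8.7851]
a=μᵀx=0.462494  b=𝟙ᵀx=3.541287  c=𝟙ᵀy=30.224432  D=ac−b²=1.437896
λ₁=(c·0.131−b)/D = (30.224432·0.131−3.541287)/1.437896 = 0.290782
λ₂=(a−b·0.131)/D = (0.462494−3.541287·0.131)/1.437896 = -0.000984
w* = 0.290782·x + -0.000984·y:
  w_0 = 0.290782·0.8182 + -0.000984·13.0288 = 0.2251  (JPMorgan)
  w_1 = 0.290782·1.2886 + -0.000984·8.4105 = 0.3664  (Honeywell)
  w_2 = 0.290782·1.4345 + -0.000984·8.7851 = 0.4085  (Nike)
Σw_i=1.0000  μᵀw=0.1310
σ²=wᵀΣw=λ₁·μ_p+λ₂ = 0.290782·0.131 + -0.000984 = 0.037108 ≈ 0.0371

Nike (0.4085)


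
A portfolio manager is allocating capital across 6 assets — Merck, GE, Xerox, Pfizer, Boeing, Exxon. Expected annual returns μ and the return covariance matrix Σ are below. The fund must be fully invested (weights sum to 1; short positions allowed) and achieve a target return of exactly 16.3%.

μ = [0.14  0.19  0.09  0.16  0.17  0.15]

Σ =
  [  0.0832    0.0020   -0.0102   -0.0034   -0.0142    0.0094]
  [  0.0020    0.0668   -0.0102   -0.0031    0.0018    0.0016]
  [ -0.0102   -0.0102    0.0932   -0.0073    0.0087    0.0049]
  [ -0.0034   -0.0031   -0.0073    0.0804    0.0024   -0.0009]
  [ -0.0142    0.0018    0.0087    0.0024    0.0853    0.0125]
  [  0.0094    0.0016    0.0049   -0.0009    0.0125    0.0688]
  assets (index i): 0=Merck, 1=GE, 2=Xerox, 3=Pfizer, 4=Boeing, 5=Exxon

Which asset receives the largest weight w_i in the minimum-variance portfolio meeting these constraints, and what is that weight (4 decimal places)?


u=Σ⁻¹μ = [2.0358  3.0272  1.4516  2.2854  1.8472  1.4226]
v=Σ⁻¹𝟙 = [14.6600  16.8185  13.8453  14.7523  10.6010  9.4216]
a=μᵀu=1.883904  b=𝟙ᵀu=12.069795  c=𝟙ᵀv=80.098837  D=ac−b²=5.218563
λ₁=(c·0.163−b)/D = (80.098837·0.163−12.069795)/5.218563 = 0.189001
λ₂=(a−b·0.163)/D = (1.883904−12.069795·0.163)/5.218563 = -0.015995
w* = 0.189001·u + -0.015995·v:
  w_0 = 0.189001·2.0358 + -0.015995·14.6600 = 0.1503  (Merck)
  w_1 = 0.189001·3.0272 + -0.015995·16.8185 = 0.3031  (GE)
  w_2 = 0.189001·1.4516 + -0.015995·13.8453 = 0.0529  (Xerox)
  w_3 = 0.189001·2.2854 + -0.015995·14.7523 = 0.1960  (Pfizer)
  w_4 = 0.189001·1.8472 + -0.015995·10.6010 = 0.1795  (Boeing)
  w_5 = 0.189001·1.4226 + -0.015995·9.4216 = 0.1182  (Exxon)
Σw_i=1.0000  μᵀw=0.1630
σ²=wᵀΣw=λ₁·μ_p+λ₂ = 0.189001·0.163 + -0.015995 = 0.014812 ≈ 0.0148

GE (0.3031)


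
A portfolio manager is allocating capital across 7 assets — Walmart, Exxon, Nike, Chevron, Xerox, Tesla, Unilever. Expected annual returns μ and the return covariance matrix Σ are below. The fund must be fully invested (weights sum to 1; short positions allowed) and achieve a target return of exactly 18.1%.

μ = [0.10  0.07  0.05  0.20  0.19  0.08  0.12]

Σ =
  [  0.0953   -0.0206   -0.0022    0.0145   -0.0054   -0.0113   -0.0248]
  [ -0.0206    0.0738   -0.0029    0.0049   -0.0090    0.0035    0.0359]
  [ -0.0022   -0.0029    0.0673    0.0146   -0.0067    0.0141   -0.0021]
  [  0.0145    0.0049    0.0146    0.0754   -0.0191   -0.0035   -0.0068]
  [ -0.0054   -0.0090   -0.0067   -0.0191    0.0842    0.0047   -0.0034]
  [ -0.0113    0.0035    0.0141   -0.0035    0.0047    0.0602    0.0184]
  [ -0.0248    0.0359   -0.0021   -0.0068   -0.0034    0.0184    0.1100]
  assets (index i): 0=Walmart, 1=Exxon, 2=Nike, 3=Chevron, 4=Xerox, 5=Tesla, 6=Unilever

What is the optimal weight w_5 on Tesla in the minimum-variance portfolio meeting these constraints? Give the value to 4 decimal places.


u=Σ⁻¹μ = [1.3752  0.8570  0.2595  3.2505  3.1872  1.0337  1.2528]
v=Σ⁻¹𝟙 = [16.7763  16.0865  12.7124  12.3350  18.0381  13.0142  7.0090]
a=μᵀu=1.699165  b=𝟙ᵀu=11.215746  c=𝟙ᵀv=95.971407  D=ac−b²=37.278255
λ₁=(c·0.181−b)/D = (95.971407·0.181−11.215746)/37.278255 = 0.165112
λ₂=(a−b·0.181)/D = (1.699165−11.215746·0.181)/37.278255 = -0.008876
w* = 0.165112·u + -0.008876·v:
  w_0 = 0.165112·1.3752 + -0.008876·16.7763 = 0.0781  (Walmart)
  w_1 = 0.165112·0.8570 + -0.008876·16.0865 = -0.0013  (Exxon)
  w_2 = 0.165112·0.2595 + -0.008876·12.7124 = -0.0700  (Nike)
  w_3 = 0.165112·3.2505 + -0.008876·12.3350 = 0.4272  (Chevron)
  w_4 = 0.165112·3.1872 + -0.008876·18.0381 = 0.3661  (Xerox)
  w_5 = 0.165112·1.0337 + -0.008876·13.0142 = 0.0552  (Tesla)
  w_6 = 0.165112·1.2528 + -0.008876·7.0090 = 0.1446  (Unilever)
Σw_i=1.0000  μᵀw=0.1810
σ²=wᵀΣw=λ₁·μ_p+λ₂ = 0.165112·0.181 + -0.008876 = 0.021009 ≈ 0.0210

0.0552


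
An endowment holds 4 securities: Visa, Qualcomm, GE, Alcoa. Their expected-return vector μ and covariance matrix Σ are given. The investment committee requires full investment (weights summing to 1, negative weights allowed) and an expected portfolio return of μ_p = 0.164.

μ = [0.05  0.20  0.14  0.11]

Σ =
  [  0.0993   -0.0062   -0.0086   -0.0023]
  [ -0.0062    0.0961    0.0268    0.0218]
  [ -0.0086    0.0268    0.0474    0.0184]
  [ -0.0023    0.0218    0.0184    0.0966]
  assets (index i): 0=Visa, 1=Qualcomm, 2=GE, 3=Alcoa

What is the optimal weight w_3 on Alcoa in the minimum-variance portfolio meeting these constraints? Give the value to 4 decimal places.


u=Σ⁻¹μ = [0.7867  1.4455  2.1126  0.4288]
v=Σ⁻¹𝟙 = [12.0872  4.7100  18.2596  6.0988]
a=μᵀu=0.671364  b=𝟙ᵀu=4.773571  c=𝟙ᵀv=41.155620  D=ac−b²=4.843413
λ₁=(c·0.164−b)/D = (41.155620·0.164−4.773571)/4.843413 = 0.407967
λ₂=(a−b·0.164)/D = (0.671364−4.773571·0.164)/4.843413 = -0.023021
w* = 0.407967·u + -0.023021·v:
  w_0 = 0.407967·0.7867 + -0.023021·12.0872 = 0.0427  (Visa)
  w_1 = 0.407967·1.4455 + -0.023021·4.7100 = 0.4813  (Qualcomm)
  w_2 = 0.407967·2.1126 + -0.023021·18.2596 = 0.4415  (GE)
  w_3 = 0.407967·0.4288 + -0.023021·6.0988 = 0.0346  (Alcoa)
Σw_i=1.0000  μᵀw=0.1640
σ²=wᵀΣw=λ₁·μ_p+λ₂ = 0.407967·0.164 + -0.023021 = 0.043885 ≈ 0.0439

0.0346


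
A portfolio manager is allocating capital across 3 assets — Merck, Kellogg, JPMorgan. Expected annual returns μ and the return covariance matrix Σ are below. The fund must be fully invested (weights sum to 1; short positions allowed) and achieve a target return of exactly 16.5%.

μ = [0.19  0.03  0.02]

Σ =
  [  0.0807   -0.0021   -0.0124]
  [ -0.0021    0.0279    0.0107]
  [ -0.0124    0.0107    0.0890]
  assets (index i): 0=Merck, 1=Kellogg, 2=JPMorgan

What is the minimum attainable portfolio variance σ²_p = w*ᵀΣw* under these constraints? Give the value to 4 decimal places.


g=Σ⁻¹μ = [2.4496  1.0930  0.4346]
h=Σ⁻¹𝟙 = [14.6845  33.3935  9.2672]
a=μᵀg=0.506909  b=𝟙ᵀg=3.977203  c=𝟙ᵀh=57.345167  D=ac−b²=13.250656
λ₁=(c·0.165−b)/D = (57.345167·0.165−3.977203)/13.250656 = 0.413923
λ₂=(a−b·0.165)/D = (0.506909−3.977203·0.165)/13.250656 = -0.011270
w* = 0.413923·g + -0.011270·h:
  w_0 = 0.413923·2.4496 + -0.011270·14.6845 = 0.8485  (Merck)
  w_1 = 0.413923·1.0930 + -0.011270·33.3935 = 0.0761  (Kellogg)
  w_2 = 0.413923·0.4346 + -0.011270·9.2672 = 0.0755  (JPMorgan)
Σw_i=1.0000  μᵀw=0.1650
σ²=wᵀΣw=λ₁·μ_p+λ₂ = 0.413923·0.165 + -0.011270 = 0.057028 ≈ 0.0570

0.0570


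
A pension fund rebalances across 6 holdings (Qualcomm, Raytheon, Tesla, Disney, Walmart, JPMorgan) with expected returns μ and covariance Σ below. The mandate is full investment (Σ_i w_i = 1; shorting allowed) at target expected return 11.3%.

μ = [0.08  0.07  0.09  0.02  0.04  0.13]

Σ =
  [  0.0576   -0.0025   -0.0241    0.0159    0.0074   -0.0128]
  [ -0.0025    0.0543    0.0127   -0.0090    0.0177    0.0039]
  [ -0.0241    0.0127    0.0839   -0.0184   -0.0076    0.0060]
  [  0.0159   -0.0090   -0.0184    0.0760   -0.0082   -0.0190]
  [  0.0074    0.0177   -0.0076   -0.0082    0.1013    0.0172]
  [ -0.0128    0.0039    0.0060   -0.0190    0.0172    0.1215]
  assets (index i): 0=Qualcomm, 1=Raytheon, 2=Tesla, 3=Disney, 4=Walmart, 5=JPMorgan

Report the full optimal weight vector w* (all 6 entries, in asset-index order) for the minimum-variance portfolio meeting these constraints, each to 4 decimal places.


0.5108  0.1391  0.2864  -0.1321  -0.1535  0.3493

x=Σ⁻¹μ = [2.2143  1.0270  1.6002  0.6319  0.0060  1.2892]
y=Σ⁻¹𝟙 = [22.9280  14.8394  20.1292  18.4963  6.7239  11.1161]
a=μᵀx=0.573529  b=𝟙ᵀx=6.768601  c=𝟙ᵀy=94.232893  D=ac−b²=8.231298
λ₁=(c·0.113−b)/D = (94.232893·0.113−6.768601)/8.231298 = 0.471337
λ₂=(a−b·0.113)/D = (0.573529−6.768601·0.113)/8.231298 = -0.023243
w* = 0.471337·x + -0.023243·y:
  w_0 = 0.471337·2.2143 + -0.023243·22.9280 = 0.5108  (Qualcomm)
  w_1 = 0.471337·1.0270 + -0.023243·14.8394 = 0.1391  (Raytheon)
  w_2 = 0.471337·1.6002 + -0.023243·20.1292 = 0.2864  (Tesla)
  w_3 = 0.471337·0.6319 + -0.023243·18.4963 = -0.1321  (Disney)
  w_4 = 0.471337·0.0060 + -0.023243·6.7239 = -0.1535  (Walmart)
  w_5 = 0.471337·1.2892 + -0.023243·11.1161 = 0.3493  (JPMorgan)
Σw_i=1.0000  μᵀw=0.1130
σ²=wᵀΣw=λ₁·μ_p+λ₂ = 0.471337·0.113 + -0.023243 = 0.030018 ≈ 0.0300


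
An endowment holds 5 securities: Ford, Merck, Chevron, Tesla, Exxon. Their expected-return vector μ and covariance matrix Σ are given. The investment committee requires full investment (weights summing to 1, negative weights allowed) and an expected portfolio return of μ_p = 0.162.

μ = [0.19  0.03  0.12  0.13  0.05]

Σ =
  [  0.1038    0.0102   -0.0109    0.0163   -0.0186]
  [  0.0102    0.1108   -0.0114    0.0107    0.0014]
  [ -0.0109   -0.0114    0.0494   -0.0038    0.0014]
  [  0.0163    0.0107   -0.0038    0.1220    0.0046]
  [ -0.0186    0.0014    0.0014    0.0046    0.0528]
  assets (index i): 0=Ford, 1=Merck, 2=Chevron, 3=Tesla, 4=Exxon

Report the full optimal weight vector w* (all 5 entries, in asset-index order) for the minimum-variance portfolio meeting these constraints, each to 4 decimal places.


0.4640  -0.1204  0.4703  0.1464  0.0397

g=Σ⁻¹μ = [2.2850  0.2757  3.0109  0.7697  1.5977]
h=Σ⁻¹𝟙 = [14.5962  9.4939  25.4230  5.3503  22.6893]
a=μᵀg=0.983655  b=𝟙ᵀg=7.938850  c=𝟙ᵀh=77.552653  D=ac−b²=13.259731
λ₁=(c·0.162−b)/D = (77.552653·0.162−7.938850)/13.259731 = 0.348776
λ₂=(a−b·0.162)/D = (0.983655−7.938850·0.162)/13.259731 = -0.022809
w* = 0.348776·g + -0.022809·h:
  w_0 = 0.348776·2.2850 + -0.022809·14.5962 = 0.4640  (Ford)
  w_1 = 0.348776·0.2757 + -0.022809·9.4939 = -0.1204  (Merck)
  w_2 = 0.348776·3.0109 + -0.022809·25.4230 = 0.4703  (Chevron)
  w_3 = 0.348776·0.7697 + -0.022809·5.3503 = 0.1464  (Tesla)
  w_4 = 0.348776·1.5977 + -0.022809·22.6893 = 0.0397  (Exxon)
Σw_i=1.0000  μᵀw=0.1620
σ²=wᵀΣw=λ₁·μ_p+λ₂ = 0.348776·0.162 + -0.022809 = 0.033693 ≈ 0.0337


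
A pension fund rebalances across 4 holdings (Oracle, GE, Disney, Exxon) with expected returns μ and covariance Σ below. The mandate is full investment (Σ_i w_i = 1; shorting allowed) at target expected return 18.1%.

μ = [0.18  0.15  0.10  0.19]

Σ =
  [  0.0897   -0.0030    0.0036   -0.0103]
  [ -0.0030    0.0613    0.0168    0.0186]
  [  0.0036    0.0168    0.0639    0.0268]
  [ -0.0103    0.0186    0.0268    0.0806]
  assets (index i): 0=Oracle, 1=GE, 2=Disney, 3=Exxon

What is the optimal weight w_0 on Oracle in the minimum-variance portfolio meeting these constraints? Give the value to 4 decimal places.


0.3847

p=Σ⁻¹μ = [2.3239  1.8859  0.0087  2.2162]
q=Σ⁻¹𝟙 = [12.1899  12.0910  8.2473  8.4322]
a=μᵀp=1.123130  b=𝟙ᵀp=6.434678  c=𝟙ᵀq=40.960399  D=ac−b²=4.598772
λ₁=(c·0.181−b)/D = (40.960399·0.181−6.434678)/4.598772 = 0.212917
λ₂=(a−b·0.181)/D = (1.123130−6.434678·0.181)/4.598772 = -0.009034
w* = 0.212917·p + -0.009034·q:
  w_0 = 0.212917·2.3239 + -0.009034·12.1899 = 0.3847  (Oracle)
  w_1 = 0.212917·1.8859 + -0.009034·12.0910 = 0.2923  (GE)
  w_2 = 0.212917·0.0087 + -0.009034·8.2473 = -0.0727  (Disney)
  w_3 = 0.212917·2.2162 + -0.009034·8.4322 = 0.3957  (Exxon)
Σw_i=1.0000  μᵀw=0.1810
σ²=wᵀΣw=λ₁·μ_p+λ₂ = 0.212917·0.181 + -0.009034 = 0.029504 ≈ 0.0295


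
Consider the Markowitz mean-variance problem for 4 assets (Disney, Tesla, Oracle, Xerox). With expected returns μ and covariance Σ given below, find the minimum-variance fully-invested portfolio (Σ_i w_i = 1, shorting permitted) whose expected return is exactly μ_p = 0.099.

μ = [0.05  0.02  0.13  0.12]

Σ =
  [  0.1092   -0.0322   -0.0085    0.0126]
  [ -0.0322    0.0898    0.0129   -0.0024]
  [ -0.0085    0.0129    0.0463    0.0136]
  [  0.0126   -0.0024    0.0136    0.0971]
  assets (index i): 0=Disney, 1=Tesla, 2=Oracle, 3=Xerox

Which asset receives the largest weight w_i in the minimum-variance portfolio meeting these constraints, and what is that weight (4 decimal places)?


p=Σ⁻¹μ = [0.5966  0.0748  2.6653  0.7870]
q=Σ⁻¹𝟙 = [13.8971  13.6251  18.5210  6.2380]
a=μᵀp=0.472250  b=𝟙ᵀp=4.123652  c=𝟙ᵀq=52.281219  D=ac−b²=7.685325
λ₁=(c·0.099−b)/D = (52.281219·0.099−4.123652)/7.685325 = 0.136909
λ₂=(a−b·0.099)/D = (0.472250−4.123652·0.099)/7.685325 = 0.008329
w* = 0.136909·p + 0.008329·q:
  w_0 = 0.136909·0.5966 + 0.008329·13.8971 = 0.1974  (Disney)
  w_1 = 0.136909·0.0748 + 0.008329·13.6251 = 0.1237  (Tesla)
  w_2 = 0.136909·2.6653 + 0.008329·18.5210 = 0.5192  (Oracle)
  w_3 = 0.136909·0.7870 + 0.008329·6.2380 = 0.1597  (Xerox)
Σw_i=1.0000  μᵀw=0.0990
σ²=wᵀΣw=λ₁·μ_p+λ₂ = 0.136909·0.099 + 0.008329 = 0.021883 ≈ 0.0219

Oracle (0.5192)


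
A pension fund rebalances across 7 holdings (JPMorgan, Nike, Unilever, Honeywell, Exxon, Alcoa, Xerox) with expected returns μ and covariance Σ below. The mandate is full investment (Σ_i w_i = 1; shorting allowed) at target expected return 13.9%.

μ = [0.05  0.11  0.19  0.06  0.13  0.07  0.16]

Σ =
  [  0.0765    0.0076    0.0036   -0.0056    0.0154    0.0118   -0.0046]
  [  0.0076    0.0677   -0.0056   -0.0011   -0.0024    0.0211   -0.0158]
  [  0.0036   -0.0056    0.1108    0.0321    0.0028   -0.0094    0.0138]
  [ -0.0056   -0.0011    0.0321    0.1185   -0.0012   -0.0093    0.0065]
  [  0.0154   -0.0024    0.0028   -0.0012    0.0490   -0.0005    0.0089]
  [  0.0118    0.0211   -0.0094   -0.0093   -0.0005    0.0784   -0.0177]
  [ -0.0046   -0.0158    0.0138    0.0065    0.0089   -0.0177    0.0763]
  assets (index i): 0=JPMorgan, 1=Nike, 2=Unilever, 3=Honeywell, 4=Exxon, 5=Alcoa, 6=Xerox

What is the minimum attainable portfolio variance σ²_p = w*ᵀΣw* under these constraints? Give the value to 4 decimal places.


0.0155

g=Σ⁻¹μ = [-0.1134  2.0290  1.5547  0.0855  2.3126  1.0720  2.2008]
h=Σ⁻¹𝟙 = [7.6633  14.7985  6.0222  7.6036  15.7813  12.9702  16.0637]
a=μᵀg=1.245836  b=𝟙ᵀg=9.141099  c=𝟙ᵀh=80.902741  D=ac−b²=17.231850
λ₁=(c·0.139−b)/D = (80.902741·0.139−9.141099)/17.231850 = 0.122122
λ₂=(a−b·0.139)/D = (1.245836−9.141099·0.139)/17.231850 = -0.001438
w* = 0.122122·g + -0.001438·h:
  w_0 = 0.122122·-0.1134 + -0.001438·7.6633 = -0.0249  (JPMorgan)
  w_1 = 0.122122·2.0290 + -0.001438·14.7985 = 0.2265  (Nike)
  w_2 = 0.122122·1.5547 + -0.001438·6.0222 = 0.1812  (Unilever)
  w_3 = 0.122122·0.0855 + -0.001438·7.6036 = -0.0005  (Honeywell)
  w_4 = 0.122122·2.3126 + -0.001438·15.7813 = 0.2597  (Exxon)
  w_5 = 0.122122·1.0720 + -0.001438·12.9702 = 0.1123  (Alcoa)
  w_6 = 0.122122·2.2008 + -0.001438·16.0637 = 0.2457  (Xerox)
Σw_i=1.0000  μᵀw=0.1390
σ²=wᵀΣw=λ₁·μ_p+λ₂ = 0.122122·0.139 + -0.001438 = 0.015537 ≈ 0.0155


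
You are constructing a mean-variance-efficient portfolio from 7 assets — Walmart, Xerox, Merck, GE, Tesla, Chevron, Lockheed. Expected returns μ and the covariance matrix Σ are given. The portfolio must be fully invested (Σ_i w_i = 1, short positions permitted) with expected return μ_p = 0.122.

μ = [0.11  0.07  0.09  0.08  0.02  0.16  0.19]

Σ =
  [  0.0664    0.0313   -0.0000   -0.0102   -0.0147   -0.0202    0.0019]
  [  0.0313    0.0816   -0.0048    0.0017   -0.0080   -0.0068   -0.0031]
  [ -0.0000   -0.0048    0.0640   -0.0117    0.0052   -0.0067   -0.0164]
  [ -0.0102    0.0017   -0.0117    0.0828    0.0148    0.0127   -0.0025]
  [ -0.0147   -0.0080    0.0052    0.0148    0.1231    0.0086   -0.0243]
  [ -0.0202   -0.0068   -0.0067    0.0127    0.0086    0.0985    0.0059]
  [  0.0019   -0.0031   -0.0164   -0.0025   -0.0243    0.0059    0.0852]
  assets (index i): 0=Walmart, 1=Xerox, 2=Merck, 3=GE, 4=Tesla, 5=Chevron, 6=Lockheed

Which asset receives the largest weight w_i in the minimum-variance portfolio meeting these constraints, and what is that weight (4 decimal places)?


Lockheed (0.2292)

p=Σ⁻¹μ = [2.2908  0.4259  2.5296  1.2773  0.6149  1.9118  2.7618]
q=Σ⁻¹𝟙 = [18.6353  9.0667  24.1854  14.3107  11.0958  12.2906  19.0403]
a=μᵀp=1.454587  b=𝟙ᵀp=11.812148  c=𝟙ᵀq=108.624695  D=ac−b²=18.477221
λ₁=(c·0.122−b)/D = (108.624695·0.122−11.812148)/18.477221 = 0.077937
λ₂=(a−b·0.122)/D = (1.454587−11.812148·0.122)/18.477221 = 0.000731
w* = 0.077937·p + 0.000731·q:
  w_0 = 0.077937·2.2908 + 0.000731·18.6353 = 0.1922  (Walmart)
  w_1 = 0.077937·0.4259 + 0.000731·9.0667 = 0.0398  (Xerox)
  w_2 = 0.077937·2.5296 + 0.000731·24.1854 = 0.2148  (Merck)
  w_3 = 0.077937·1.2773 + 0.000731·14.3107 = 0.1100  (GE)
  w_4 = 0.077937·0.6149 + 0.000731·11.0958 = 0.0560  (Tesla)
  w_5 = 0.077937·1.9118 + 0.000731·12.2906 = 0.1580  (Chevron)
  w_6 = 0.077937·2.7618 + 0.000731·19.0403 = 0.2292  (Lockheed)
Σw_i=1.0000  μᵀw=0.1220
σ²=wᵀΣw=λ₁·μ_p+λ₂ = 0.077937·0.122 + 0.000731 = 0.010239 ≈ 0.0102


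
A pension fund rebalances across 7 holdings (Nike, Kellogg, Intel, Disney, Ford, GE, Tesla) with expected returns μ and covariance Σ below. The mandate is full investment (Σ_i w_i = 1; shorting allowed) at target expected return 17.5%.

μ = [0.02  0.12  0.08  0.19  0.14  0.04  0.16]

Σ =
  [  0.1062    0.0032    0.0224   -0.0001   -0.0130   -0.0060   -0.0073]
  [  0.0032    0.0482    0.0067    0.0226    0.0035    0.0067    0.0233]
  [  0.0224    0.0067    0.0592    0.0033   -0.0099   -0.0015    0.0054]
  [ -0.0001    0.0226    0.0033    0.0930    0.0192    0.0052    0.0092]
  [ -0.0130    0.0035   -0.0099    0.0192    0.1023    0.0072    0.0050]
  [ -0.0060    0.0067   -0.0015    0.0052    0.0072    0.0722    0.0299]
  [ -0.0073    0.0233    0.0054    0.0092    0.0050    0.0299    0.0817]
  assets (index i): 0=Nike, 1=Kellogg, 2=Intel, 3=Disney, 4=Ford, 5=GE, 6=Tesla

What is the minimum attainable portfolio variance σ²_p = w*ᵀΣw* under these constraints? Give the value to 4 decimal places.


0.0373

x=Σ⁻¹μ = [0.1459  0.8720  1.1616  1.4189  1.1523  -0.3465  1.5425]
y=Σ⁻¹𝟙 = [8.2186  12.3866  13.7787  4.2475  9.9938  10.9449  3.4355]
a=μᵀx=0.864344  b=𝟙ᵀx=5.946693  c=𝟙ᵀy=63.005626  D=ac−b²=19.095387
λ₁=(c·0.175−b)/D = (63.005626·0.175−5.946693)/19.095387 = 0.265996
λ₂=(a−b·0.175)/D = (0.864344−5.946693·0.175)/19.095387 = -0.009234
w* = 0.265996·x + -0.009234·y:
  w_0 = 0.265996·0.1459 + -0.009234·8.2186 = -0.0371  (Nike)
  w_1 = 0.265996·0.8720 + -0.009234·12.3866 = 0.1176  (Kellogg)
  w_2 = 0.265996·1.1616 + -0.009234·13.7787 = 0.1817  (Intel)
  w_3 = 0.265996·1.4189 + -0.009234·4.2475 = 0.3382  (Disney)
  w_4 = 0.265996·1.1523 + -0.009234·9.9938 = 0.2142  (Ford)
  w_5 = 0.265996·-0.3465 + -0.009234·10.9449 = -0.1932  (GE)
  w_6 = 0.265996·1.5425 + -0.009234·3.4355 = 0.3786  (Tesla)
Σw_i=1.0000  μᵀw=0.1750
σ²=wᵀΣw=λ₁·μ_p+λ₂ = 0.265996·0.175 + -0.009234 = 0.037315 ≈ 0.0373


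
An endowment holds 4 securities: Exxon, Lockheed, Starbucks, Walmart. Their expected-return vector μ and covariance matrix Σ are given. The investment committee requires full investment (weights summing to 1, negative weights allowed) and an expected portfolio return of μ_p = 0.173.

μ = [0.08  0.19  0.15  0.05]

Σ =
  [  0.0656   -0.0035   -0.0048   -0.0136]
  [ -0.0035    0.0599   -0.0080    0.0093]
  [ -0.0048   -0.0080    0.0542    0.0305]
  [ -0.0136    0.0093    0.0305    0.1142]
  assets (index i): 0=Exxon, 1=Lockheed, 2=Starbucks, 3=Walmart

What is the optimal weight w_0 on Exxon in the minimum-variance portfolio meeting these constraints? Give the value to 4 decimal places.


0.1442

p=Σ⁻¹μ = [1.5602  3.8971  3.8938  -0.7337]
q=Σ⁻¹𝟙 = [18.6210  19.9962  20.9385  3.7536]
a=μᵀp=1.412643  b=𝟙ᵀp=8.617419  c=𝟙ᵀq=63.309326  D=ac−b²=15.173593
λ₁=(c·0.173−b)/D = (63.309326·0.173−8.617419)/15.173593 = 0.153892
λ₂=(a−b·0.173)/D = (1.412643−8.617419·0.173)/15.173593 = -0.005152
w* = 0.153892·p + -0.005152·q:
  w_0 = 0.153892·1.5602 + -0.005152·18.6210 = 0.1442  (Exxon)
  w_1 = 0.153892·3.8971 + -0.005152·19.9962 = 0.4967  (Lockheed)
  w_2 = 0.153892·3.8938 + -0.005152·20.9385 = 0.4914  (Starbucks)
  w_3 = 0.153892·-0.7337 + -0.005152·3.7536 = -0.1322  (Walmart)
Σw_i=1.0000  μᵀw=0.1730
σ²=wᵀΣw=λ₁·μ_p+λ₂ = 0.153892·0.173 + -0.005152 = 0.021472 ≈ 0.0215


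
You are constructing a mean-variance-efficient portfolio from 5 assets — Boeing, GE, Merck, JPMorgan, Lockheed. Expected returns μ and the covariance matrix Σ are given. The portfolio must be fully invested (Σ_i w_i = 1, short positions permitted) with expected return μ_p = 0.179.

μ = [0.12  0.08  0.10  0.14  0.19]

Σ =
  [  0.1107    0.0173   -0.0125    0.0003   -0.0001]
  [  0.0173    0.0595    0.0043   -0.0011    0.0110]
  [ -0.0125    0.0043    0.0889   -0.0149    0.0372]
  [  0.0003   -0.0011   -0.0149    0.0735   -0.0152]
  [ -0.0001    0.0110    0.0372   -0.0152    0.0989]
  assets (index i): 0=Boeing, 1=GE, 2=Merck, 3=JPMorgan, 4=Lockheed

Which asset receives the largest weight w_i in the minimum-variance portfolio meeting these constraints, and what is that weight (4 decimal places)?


u=Σ⁻¹μ = [1.0726  0.6640  0.8618  2.4790  1.9052]
v=Σ⁻¹𝟙 = [8.3684  12.5537  11.8514  17.6033  6.9711]
a=μᵀu=0.977063  b=𝟙ᵀu=6.982624  c=𝟙ᵀv=57.347956  D=ac−b²=7.275533
λ₁=(c·0.179−b)/D = (57.347956·0.179−6.982624)/7.275533 = 0.451192
λ₂=(a−b·0.179)/D = (0.977063−6.982624·0.179)/7.275533 = -0.037499
w* = 0.451192·u + -0.037499·v:
  w_0 = 0.451192·1.0726 + -0.037499·8.3684 = 0.1701  (Boeing)
  w_1 = 0.451192·0.6640 + -0.037499·12.5537 = -0.1712  (GE)
  w_2 = 0.451192·0.8618 + -0.037499·11.8514 = -0.0556  (Merck)
  w_3 = 0.451192·2.4790 + -0.037499·17.6033 = 0.4584  (JPMorgan)
  w_4 = 0.451192·1.9052 + -0.037499·6.9711 = 0.5982  (Lockheed)
Σw_i=1.0000  μᵀw=0.1790
σ²=wᵀΣw=λ₁·μ_p+λ₂ = 0.451192·0.179 + -0.037499 = 0.043264 ≈ 0.0433

Lockheed (0.5982)


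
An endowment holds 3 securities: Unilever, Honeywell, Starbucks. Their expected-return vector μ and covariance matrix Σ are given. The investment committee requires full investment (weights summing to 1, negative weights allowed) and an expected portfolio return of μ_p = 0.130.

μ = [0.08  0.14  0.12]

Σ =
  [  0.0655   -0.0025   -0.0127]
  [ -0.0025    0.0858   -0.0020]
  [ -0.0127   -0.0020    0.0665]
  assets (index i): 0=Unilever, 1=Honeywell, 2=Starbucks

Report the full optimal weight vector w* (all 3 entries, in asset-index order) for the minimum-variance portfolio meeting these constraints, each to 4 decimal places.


u=Σ⁻¹μ = [1.7108  1.7324  2.1833]
v=Σ⁻¹𝟙 = [19.4609  12.6681  19.1352]
a=μᵀu=0.641410  b=𝟙ᵀu=5.626624  c=𝟙ᵀv=51.264141  D=ac−b²=1.222457
λ₁=(c·0.130−b)/D = (51.264141·0.130−5.626624)/1.222457 = 0.848876
λ₂=(a−b·0.130)/D = (0.641410−5.626624·0.130)/1.222457 = -0.073664
w* = 0.848876·u + -0.073664·v:
  w_0 = 0.848876·1.7108 + -0.073664·19.4609 = 0.0187  (Unilever)
  w_1 = 0.848876·1.7324 + -0.073664·12.6681 = 0.5375  (Honeywell)
  w_2 = 0.848876·2.1833 + -0.073664·19.1352 = 0.4438  (Starbucks)
Σw_i=1.0000  μᵀw=0.1300
σ²=wᵀΣw=λ₁·μ_p+λ₂ = 0.848876·0.130 + -0.073664 = 0.036690 ≈ 0.0367

0.0187  0.5375  0.4438


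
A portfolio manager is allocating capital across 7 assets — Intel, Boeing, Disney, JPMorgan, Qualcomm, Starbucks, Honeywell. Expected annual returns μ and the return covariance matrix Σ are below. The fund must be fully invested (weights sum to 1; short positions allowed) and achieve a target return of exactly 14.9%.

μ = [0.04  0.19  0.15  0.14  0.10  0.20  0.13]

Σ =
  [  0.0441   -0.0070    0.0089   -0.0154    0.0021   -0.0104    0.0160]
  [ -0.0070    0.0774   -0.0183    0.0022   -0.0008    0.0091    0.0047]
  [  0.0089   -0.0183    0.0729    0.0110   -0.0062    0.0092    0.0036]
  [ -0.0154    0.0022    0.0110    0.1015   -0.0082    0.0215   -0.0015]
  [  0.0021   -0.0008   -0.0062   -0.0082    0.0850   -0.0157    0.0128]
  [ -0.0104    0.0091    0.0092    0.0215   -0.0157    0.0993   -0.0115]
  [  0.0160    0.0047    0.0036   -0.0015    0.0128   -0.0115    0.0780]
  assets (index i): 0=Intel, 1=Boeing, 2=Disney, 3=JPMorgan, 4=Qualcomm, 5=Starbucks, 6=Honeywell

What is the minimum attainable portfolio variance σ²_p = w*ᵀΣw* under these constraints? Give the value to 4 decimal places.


p=Σ⁻¹μ = [1.1646  2.8080  2.3153  1.0019  1.6014  1.8370  1.1790]
q=Σ⁻¹𝟙 = [26.5986  16.5631  12.5728  11.1552  14.4395  10.6435  5.2003]
a=μᵀp=1.748489  b=𝟙ᵀp=11.907255  c=𝟙ᵀq=97.172892  D=ac−b²=28.123034
λ₁=(c·0.149−b)/D = (97.172892·0.149−11.907255)/28.123034 = 0.091438
λ₂=(a−b·0.149)/D = (1.748489−11.907255·0.149)/28.123034 = -0.000914
w* = 0.091438·p + -0.000914·q:
  w_0 = 0.091438·1.1646 + -0.000914·26.5986 = 0.0822  (Intel)
  w_1 = 0.091438·2.8080 + -0.000914·16.5631 = 0.2416  (Boeing)
  w_2 = 0.091438·2.3153 + -0.000914·12.5728 = 0.2002  (Disney)
  w_3 = 0.091438·1.0019 + -0.000914·11.1552 = 0.0814  (JPMorgan)
  w_4 = 0.091438·1.6014 + -0.000914·14.4395 = 0.1332  (Qualcomm)
  w_5 = 0.091438·1.8370 + -0.000914·10.6435 = 0.1583  (Starbucks)
  w_6 = 0.091438·1.1790 + -0.000914·5.2003 = 0.1031  (Honeywell)
Σw_i=1.0000  μᵀw=0.1490
σ²=wᵀΣw=λ₁·μ_p+λ₂ = 0.091438·0.149 + -0.000914 = 0.012711 ≈ 0.0127

0.0127


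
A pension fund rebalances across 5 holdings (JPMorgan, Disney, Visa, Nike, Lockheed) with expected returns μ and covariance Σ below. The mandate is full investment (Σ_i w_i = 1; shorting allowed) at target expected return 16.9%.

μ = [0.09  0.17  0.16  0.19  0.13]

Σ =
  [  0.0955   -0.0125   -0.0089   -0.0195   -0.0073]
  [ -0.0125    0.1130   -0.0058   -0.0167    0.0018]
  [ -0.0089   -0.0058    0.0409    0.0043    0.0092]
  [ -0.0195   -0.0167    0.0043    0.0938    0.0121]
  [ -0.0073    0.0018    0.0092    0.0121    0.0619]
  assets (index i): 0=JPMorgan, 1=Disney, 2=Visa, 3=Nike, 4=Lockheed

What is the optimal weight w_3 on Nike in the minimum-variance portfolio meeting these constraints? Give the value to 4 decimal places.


0.3175

x=Σ⁻¹μ = [2.2519  2.3294  4.1989  2.5647  1.1726]
y=Σ⁻¹𝟙 = [18.5954  14.2160  26.4826  14.4011  11.1836]
a=μᵀx=1.910236  b=𝟙ᵀx=12.517586  c=𝟙ᵀy=84.878601  D=ac−b²=5.448220
λ₁=(c·0.169−b)/D = (84.878601·0.169−12.517586)/5.448220 = 0.335320
λ₂=(a−b·0.169)/D = (1.910236−12.517586·0.169)/5.448220 = -0.037670
w* = 0.335320·x + -0.037670·y:
  w_0 = 0.335320·2.2519 + -0.037670·18.5954 = 0.0546  (JPMorgan)
  w_1 = 0.335320·2.3294 + -0.037670·14.2160 = 0.2456  (Disney)
  w_2 = 0.335320·4.1989 + -0.037670·26.4826 = 0.4104  (Visa)
  w_3 = 0.335320·2.5647 + -0.037670·14.4011 = 0.3175  (Nike)
  w_4 = 0.335320·1.1726 + -0.037670·11.1836 = -0.0281  (Lockheed)
Σw_i=1.0000  μᵀw=0.1690
σ²=wᵀΣw=λ₁·μ_p+λ₂ = 0.335320·0.169 + -0.037670 = 0.018999 ≈ 0.0190


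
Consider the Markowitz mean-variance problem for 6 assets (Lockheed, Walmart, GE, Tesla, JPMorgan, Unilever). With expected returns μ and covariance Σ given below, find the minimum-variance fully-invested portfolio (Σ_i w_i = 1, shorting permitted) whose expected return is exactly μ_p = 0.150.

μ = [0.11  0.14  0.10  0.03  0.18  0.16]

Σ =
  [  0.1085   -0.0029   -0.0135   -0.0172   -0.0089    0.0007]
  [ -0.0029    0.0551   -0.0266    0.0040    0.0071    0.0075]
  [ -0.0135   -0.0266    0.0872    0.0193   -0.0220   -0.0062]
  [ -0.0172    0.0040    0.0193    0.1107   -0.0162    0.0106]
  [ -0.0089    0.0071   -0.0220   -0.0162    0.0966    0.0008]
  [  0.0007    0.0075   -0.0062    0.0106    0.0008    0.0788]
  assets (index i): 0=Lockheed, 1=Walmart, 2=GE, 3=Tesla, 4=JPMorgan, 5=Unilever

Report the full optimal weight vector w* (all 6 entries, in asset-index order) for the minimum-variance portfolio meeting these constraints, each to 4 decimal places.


0.1052  0.3006  0.2579  -0.0936  0.2291  0.2008

x=Σ⁻¹μ = [1.7135  3.6340  3.2798  0.0163  2.4881  1.9000]
y=Σ⁻¹𝟙 = [15.6007  27.1091  25.5015  7.4504  16.7646  10.8056]
a=μᵀx=1.777551  b=𝟙ᵀx=13.031538  c=𝟙ᵀy=103.231938  D=ac−b²=13.679049
λ₁=(c·0.150−b)/D = (103.231938·0.150−13.031538)/13.679049 = 0.179344
λ₂=(a−b·0.150)/D = (1.777551−13.031538·0.150)/13.679049 = -0.012953
w* = 0.179344·x + -0.012953·y:
  w_0 = 0.179344·1.7135 + -0.012953·15.6007 = 0.1052  (Lockheed)
  w_1 = 0.179344·3.6340 + -0.012953·27.1091 = 0.3006  (Walmart)
  w_2 = 0.179344·3.2798 + -0.012953·25.5015 = 0.2579  (GE)
  w_3 = 0.179344·0.0163 + -0.012953·7.4504 = -0.0936  (Tesla)
  w_4 = 0.179344·2.4881 + -0.012953·16.7646 = 0.2291  (JPMorgan)
  w_5 = 0.179344·1.9000 + -0.012953·10.8056 = 0.2008  (Unilever)
Σw_i=1.0000  μᵀw=0.1500
σ²=wᵀΣw=λ₁·μ_p+λ₂ = 0.179344·0.150 + -0.012953 = 0.013949 ≈ 0.0139


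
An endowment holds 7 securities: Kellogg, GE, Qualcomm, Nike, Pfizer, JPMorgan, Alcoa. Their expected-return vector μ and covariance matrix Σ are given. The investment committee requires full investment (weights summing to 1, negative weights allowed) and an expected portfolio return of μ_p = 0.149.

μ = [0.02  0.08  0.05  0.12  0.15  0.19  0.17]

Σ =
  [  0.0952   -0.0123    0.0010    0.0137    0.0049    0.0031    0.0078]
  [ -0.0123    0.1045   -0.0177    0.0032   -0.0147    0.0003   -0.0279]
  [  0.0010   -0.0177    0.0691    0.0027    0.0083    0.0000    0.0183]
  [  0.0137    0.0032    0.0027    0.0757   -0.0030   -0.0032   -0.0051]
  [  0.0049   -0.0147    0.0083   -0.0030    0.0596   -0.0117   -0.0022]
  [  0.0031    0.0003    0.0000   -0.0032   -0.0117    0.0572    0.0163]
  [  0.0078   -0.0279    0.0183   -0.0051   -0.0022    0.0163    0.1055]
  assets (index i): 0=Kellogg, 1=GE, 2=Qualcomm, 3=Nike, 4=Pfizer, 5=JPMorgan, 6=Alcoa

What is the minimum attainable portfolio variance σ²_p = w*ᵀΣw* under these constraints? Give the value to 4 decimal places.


p=Σ⁻¹μ = [-0.3163  1.6632  0.1833  1.9864  3.8255  3.7569  1.6382]
q=Σ⁻¹𝟙 = [8.2212  18.1613  13.1601  12.8954  23.6351  19.8055  9.4472]
a=μᵀp=1.940376  b=𝟙ᵀp=12.737122  c=𝟙ᵀq=105.325884  D=ac−b²=42.137562
λ₁=(c·0.149−b)/D = (105.325884·0.149−12.737122)/42.137562 = 0.070161
λ₂=(a−b·0.149)/D = (1.940376−12.737122·0.149)/42.137562 = 0.001010
w* = 0.070161·p + 0.001010·q:
  w_0 = 0.070161·-0.3163 + 0.001010·8.2212 = -0.0139  (Kellogg)
  w_1 = 0.070161·1.6632 + 0.001010·18.1613 = 0.1350  (GE)
  w_2 = 0.070161·0.1833 + 0.001010·13.1601 = 0.0261  (Qualcomm)
  w_3 = 0.070161·1.9864 + 0.001010·12.8954 = 0.1524  (Nike)
  w_4 = 0.070161·3.8255 + 0.001010·23.6351 = 0.2923  (Pfizer)
  w_5 = 0.070161·3.7569 + 0.001010·19.8055 = 0.2836  (JPMorgan)
  w_6 = 0.070161·1.6382 + 0.001010·9.4472 = 0.1245  (Alcoa)
Σw_i=1.0000  μᵀw=0.1490
σ²=wᵀΣw=λ₁·μ_p+λ₂ = 0.070161·0.149 + 0.001010 = 0.011464 ≈ 0.0115

0.0115
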